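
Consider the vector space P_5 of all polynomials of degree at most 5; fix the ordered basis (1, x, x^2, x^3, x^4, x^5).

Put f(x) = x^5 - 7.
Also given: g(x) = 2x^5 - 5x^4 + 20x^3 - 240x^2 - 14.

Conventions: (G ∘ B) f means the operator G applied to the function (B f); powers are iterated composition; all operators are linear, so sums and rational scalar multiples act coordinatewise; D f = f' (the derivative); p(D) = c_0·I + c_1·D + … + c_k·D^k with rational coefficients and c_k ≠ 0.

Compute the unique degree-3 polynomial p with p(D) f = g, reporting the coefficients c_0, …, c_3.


c_0 = 2, c_1 = -1, c_2 = 1, c_3 = -4

D^0 f = x^5 - 7
D^1 f = 5x^4
D^2 f = 20x^3
D^3 f = 60x^2
matching coefficients of g against c_0 f + c_1 Df + … from the top degree down determines the c_i
solution: c_0 = 2, c_1 = -1, c_2 = 1, c_3 = -4


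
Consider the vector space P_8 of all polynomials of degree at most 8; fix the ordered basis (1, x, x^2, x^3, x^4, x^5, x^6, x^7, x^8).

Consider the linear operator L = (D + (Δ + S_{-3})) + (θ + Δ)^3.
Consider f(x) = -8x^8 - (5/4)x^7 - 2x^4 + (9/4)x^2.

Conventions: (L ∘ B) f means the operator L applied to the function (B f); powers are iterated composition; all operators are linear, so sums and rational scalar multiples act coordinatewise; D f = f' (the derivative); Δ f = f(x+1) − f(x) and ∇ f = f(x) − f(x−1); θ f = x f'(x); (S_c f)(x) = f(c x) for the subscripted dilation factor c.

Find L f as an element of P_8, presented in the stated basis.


the result is g(x) = -56584x^8 - 8639x^7 - (175651/4)x^6 - (234353/2)x^5 - (934225/4)x^4 - (694877/2)x^3 - (730399/2)x^2 - 241470x - 75495

D f = -64x^7 - (35/4)x^6 - 8x^3 + (9/2)x
Δ f = -64x^7 - (931/4)x^6 - (1897/4)x^5 - (2415/4)x^4 - (1999/4)x^3 - (1049/4)x^2 - (305/4)x - 9
S_{-3} f = -52488x^8 + (10935/4)x^7 - 162x^4 + (81/4)x^2
(Δ + S_{-3}) f = -52488x^8 + (10679/4)x^7 - (931/4)x^6 - (1897/4)x^5 - (3063/4)x^4 - (1999/4)x^3 - 242x^2 - (305/4)x - 9
(D + (Δ + S_{-3})) f = -52488x^8 + (10423/4)x^7 - (483/2)x^6 - (1897/4)x^5 - (3063/4)x^4 - (2031/4)x^3 - 242x^2 - (287/4)x - 9
θ f = -64x^8 - (35/4)x^7 - 8x^4 + (9/2)x^2
Δ f = -64x^7 - (931/4)x^6 - (1897/4)x^5 - (2415/4)x^4 - (1999/4)x^3 - (1049/4)x^2 - (305/4)x - 9
(θ + Δ) f = -64x^8 - (291/4)x^7 - (931/4)x^6 - (1897/4)x^5 - (2447/4)x^4 - (1999/4)x^3 - (1031/4)x^2 - (305/4)x - 9
θ (θ + Δ) f = -512x^8 - (2037/4)x^7 - (2793/2)x^6 - (9485/4)x^5 - 2447x^4 - (5997/4)x^3 - (1031/2)x^2 - (305/4)x
Δ (θ + Δ) f = -512x^7 - (9205/4)x^6 - (26033/4)x^5 - (51555/4)x^4 - (71899/4)x^3 - (66893/4)x^2 - (37003/4)x - 9157/4
(θ + Δ) (θ + Δ) f = -512x^8 - (4085/4)x^7 - (14791/4)x^6 - (17759/2)x^5 - (61343/4)x^4 - 19474x^3 - (68955/4)x^2 - 9327x - 9157/4
θ (θ + Δ) (θ + Δ) f = -4096x^8 - (28595/4)x^7 - (44373/2)x^6 - (88795/2)x^5 - 61343x^4 - 58422x^3 - (68955/2)x^2 - 9327x
Δ (θ + Δ) (θ + Δ) f = -4096x^7 - (85939/4)x^6 - (289219/4)x^5 - (342895/2)x^4 - (1154035/4)x^3 - 330480x^2 - (928285/4)x - 75486
(θ + Δ) (θ + Δ) (θ + Δ) f = -4096x^8 - (44979/4)x^7 - (174685/4)x^6 - (466809/4)x^5 - (465581/2)x^4 - (1387723/4)x^3 - (729915/2)x^2 - (965593/4)x - 75486
((D + (Δ + S_{-3})) + (θ + Δ)^3) f = -56584x^8 - 8639x^7 - (175651/4)x^6 - (234353/2)x^5 - (934225/4)x^4 - (694877/2)x^3 - (730399/2)x^2 - 241470x - 75495


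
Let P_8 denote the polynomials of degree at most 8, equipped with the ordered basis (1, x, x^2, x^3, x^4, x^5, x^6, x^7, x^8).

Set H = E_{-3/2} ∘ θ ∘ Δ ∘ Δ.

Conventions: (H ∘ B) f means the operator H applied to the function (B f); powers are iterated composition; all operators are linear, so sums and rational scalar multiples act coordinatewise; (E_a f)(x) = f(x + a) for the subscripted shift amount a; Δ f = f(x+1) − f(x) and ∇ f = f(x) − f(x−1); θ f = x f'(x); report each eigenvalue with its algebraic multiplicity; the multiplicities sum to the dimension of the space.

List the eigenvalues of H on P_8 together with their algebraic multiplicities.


image of 1: 0
image of x: 0
image of x^2: 0
image of x^3: 6x - 9
image of x^4: 24x^2 - 48x + 18
image of x^5: 60x^3 - 150x^2 + 115x - 75/2
image of x^6: 120x^4 - 360x^3 + 420x^2 - 270x + 135/2
image of x^7: 210x^5 - 735x^4 + 1155x^3 - (2205/2)x^2 + (4417/8)x - 1911/16
image of x^8: 336x^6 - 1344x^5 + 2660x^4 - 3360x^3 + 2527x^2 - 1092x + 819/4
the matrix is upper triangular; its diagonal is (0, 0, 0, 0, 0, 0, 0, 0, 0)
for a triangular matrix the eigenvalues are the diagonal entries, with algebraic multiplicity their repetition count

λ = 0 (multiplicity 9)


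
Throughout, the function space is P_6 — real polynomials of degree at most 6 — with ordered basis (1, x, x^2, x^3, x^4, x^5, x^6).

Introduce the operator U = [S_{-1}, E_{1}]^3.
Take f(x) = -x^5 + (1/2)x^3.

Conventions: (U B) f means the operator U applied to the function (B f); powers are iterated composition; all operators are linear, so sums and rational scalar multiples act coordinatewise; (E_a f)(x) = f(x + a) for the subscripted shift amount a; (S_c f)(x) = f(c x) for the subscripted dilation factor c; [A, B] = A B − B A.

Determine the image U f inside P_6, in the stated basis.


E_{1} f = -x^5 - 5x^4 - (19/2)x^3 - (17/2)x^2 - (7/2)x - 1/2
S_{-1} E_{1} f = x^5 - 5x^4 + (19/2)x^3 - (17/2)x^2 + (7/2)x - 1/2
S_{-1} f = x^5 - (1/2)x^3
E_{1} S_{-1} f = x^5 + 5x^4 + (19/2)x^3 + (17/2)x^2 + (7/2)x + 1/2
[S_{-1}, E_{1}] f = -10x^4 - 17x^2 - 1
E_{1} [S_{-1}, E_{1}] f = -10x^4 - 40x^3 - 77x^2 - 74x - 28
S_{-1} E_{1} [S_{-1}, E_{1}] f = -10x^4 + 40x^3 - 77x^2 + 74x - 28
S_{-1} [S_{-1}, E_{1}] f = -10x^4 - 17x^2 - 1
E_{1} S_{-1} [S_{-1}, E_{1}] f = -10x^4 - 40x^3 - 77x^2 - 74x - 28
[S_{-1}, E_{1}] [S_{-1}, E_{1}] f = 80x^3 + 148x
E_{1} [S_{-1}, E_{1}] [S_{-1}, E_{1}] f = 80x^3 + 240x^2 + 388x + 228
S_{-1} E_{1} [S_{-1}, E_{1}] [S_{-1}, E_{1}] f = -80x^3 + 240x^2 - 388x + 228
S_{-1} [S_{-1}, E_{1}] [S_{-1}, E_{1}] f = -80x^3 - 148x
E_{1} S_{-1} [S_{-1}, E_{1}] [S_{-1}, E_{1}] f = -80x^3 - 240x^2 - 388x - 228
[S_{-1}, E_{1}] [S_{-1}, E_{1}] [S_{-1}, E_{1}] f = 480x^2 + 456

g(x) = 480x^2 + 456


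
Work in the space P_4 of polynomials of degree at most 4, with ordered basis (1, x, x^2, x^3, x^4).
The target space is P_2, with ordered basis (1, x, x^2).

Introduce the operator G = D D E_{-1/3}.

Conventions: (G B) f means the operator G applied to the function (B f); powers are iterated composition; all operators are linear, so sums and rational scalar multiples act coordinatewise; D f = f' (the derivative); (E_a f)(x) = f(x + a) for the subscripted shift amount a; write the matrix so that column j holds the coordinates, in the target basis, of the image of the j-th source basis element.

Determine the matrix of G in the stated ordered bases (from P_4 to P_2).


the matrix is [[0, 0, 2, -2, 4/3]; [0, 0, 0, 6, -8]; [0, 0, 0, 0, 12]] (rows listed top to bottom)

image of 1: 0
image of x: 0
image of x^2: 2
image of x^3: 6x - 2
image of x^4: 12x^2 - 8x + 4/3
each image's coordinates form column j of the matrix


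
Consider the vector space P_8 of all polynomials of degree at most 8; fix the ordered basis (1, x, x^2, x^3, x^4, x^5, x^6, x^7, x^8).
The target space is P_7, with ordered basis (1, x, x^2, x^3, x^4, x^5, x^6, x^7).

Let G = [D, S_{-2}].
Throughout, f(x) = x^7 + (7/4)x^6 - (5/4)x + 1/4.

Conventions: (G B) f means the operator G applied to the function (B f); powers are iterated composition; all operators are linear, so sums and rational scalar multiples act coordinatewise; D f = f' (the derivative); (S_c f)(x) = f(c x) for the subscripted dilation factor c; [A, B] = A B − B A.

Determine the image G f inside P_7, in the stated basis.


the image equals g(x) = -1344x^6 + 1008x^5 + 15/4

S_{-2} f = -128x^7 + 112x^6 + (5/2)x + 1/4
D S_{-2} f = -896x^6 + 672x^5 + 5/2
D f = 7x^6 + (21/2)x^5 - 5/4
S_{-2} D f = 448x^6 - 336x^5 - 5/4
[D, S_{-2}] f = -1344x^6 + 1008x^5 + 15/4


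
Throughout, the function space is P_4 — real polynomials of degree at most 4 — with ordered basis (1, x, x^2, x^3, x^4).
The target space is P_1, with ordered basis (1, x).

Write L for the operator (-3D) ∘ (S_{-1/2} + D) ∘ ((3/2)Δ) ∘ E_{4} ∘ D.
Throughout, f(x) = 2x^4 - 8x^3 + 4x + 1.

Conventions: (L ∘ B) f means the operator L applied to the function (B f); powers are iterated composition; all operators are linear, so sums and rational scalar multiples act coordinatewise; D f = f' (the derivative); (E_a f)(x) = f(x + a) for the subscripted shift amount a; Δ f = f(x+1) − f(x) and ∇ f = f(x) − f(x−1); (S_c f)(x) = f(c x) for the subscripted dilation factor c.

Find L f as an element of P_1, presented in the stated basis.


D f = 8x^3 - 24x^2 + 4
E_{4} D f = 8x^3 + 72x^2 + 192x + 132
Δ E_{4} D f = 24x^2 + 168x + 272
((3/2)Δ) E_{4} D f = 36x^2 + 252x + 408
S_{-1/2} ((3/2)Δ) E_{4} D f = 9x^2 - 126x + 408
D ((3/2)Δ) E_{4} D f = 72x + 252
(S_{-1/2} + D) ((3/2)Δ) E_{4} D f = 9x^2 - 54x + 660
D (S_{-1/2} + D) ((3/2)Δ) E_{4} D f = 18x - 54
(-3D) (S_{-1/2} + D) ((3/2)Δ) E_{4} D f = -54x + 162

g(x) = -54x + 162


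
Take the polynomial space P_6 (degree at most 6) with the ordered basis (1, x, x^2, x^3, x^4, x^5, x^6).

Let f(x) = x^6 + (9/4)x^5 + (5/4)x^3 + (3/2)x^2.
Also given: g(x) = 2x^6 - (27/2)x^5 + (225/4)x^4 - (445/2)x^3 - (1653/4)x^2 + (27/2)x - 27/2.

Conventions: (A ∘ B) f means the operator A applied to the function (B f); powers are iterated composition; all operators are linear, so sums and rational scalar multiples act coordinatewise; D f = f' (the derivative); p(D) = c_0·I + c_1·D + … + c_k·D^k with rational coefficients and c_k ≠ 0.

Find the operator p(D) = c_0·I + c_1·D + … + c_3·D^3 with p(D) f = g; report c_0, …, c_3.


D^0 f = x^6 + (9/4)x^5 + (5/4)x^3 + (3/2)x^2
D^1 f = 6x^5 + (45/4)x^4 + (15/4)x^2 + 3x
D^2 f = 30x^4 + 45x^3 + (15/2)x + 3
D^3 f = 120x^3 + 135x^2 + 15/2
matching coefficients of g against c_0 f + c_1 Df + … from the top degree down determines the c_i
solution: c_0 = 2, c_1 = -3, c_2 = 3, c_3 = -3

c_0 = 2, c_1 = -3, c_2 = 3, c_3 = -3


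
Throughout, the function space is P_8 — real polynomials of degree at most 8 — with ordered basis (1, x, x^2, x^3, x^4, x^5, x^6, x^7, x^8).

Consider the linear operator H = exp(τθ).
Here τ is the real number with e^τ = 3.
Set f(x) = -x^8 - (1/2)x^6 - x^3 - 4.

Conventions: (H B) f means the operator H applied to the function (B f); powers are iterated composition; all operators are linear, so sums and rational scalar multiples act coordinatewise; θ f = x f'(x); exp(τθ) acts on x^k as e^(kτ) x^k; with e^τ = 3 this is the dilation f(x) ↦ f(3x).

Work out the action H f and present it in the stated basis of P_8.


g(x) = -6561x^8 - (729/2)x^6 - 27x^3 - 4

exp(τθ) x^k = e^(kτ) x^k; with e^τ = 3 this sends x^k to 3^k x^k
x^3 ↦ 27 x^3
x^6 ↦ 729 x^6
x^8 ↦ 6561 x^8
applying this coordinatewise to f: exp(τθ) f = -6561x^8 - (729/2)x^6 - 27x^3 - 4


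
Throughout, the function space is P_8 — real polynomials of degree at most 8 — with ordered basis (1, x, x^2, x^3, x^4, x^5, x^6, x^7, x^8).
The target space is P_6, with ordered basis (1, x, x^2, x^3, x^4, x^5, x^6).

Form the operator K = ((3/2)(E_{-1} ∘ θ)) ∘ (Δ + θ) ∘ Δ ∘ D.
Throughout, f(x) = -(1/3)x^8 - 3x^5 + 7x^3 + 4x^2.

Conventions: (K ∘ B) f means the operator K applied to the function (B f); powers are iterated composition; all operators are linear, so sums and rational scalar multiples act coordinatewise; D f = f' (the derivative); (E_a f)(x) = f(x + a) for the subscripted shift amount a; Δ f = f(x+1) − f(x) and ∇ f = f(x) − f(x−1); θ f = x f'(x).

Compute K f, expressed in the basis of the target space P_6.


D f = -(8/3)x^7 - 15x^4 + 21x^2 + 8x
Δ D f = -(56/3)x^6 - 56x^5 - (280/3)x^4 - (460/3)x^3 - 146x^2 - (110/3)x + 34/3
Δ Δ D f = -112x^5 - 560x^4 - (3920/3)x^3 - 1860x^2 - (4552/3)x - 504
θ Δ D f = -112x^6 - 280x^5 - (1120/3)x^4 - 460x^3 - 292x^2 - (110/3)x
(Δ + θ) Δ D f = -112x^6 - 392x^5 - (2800/3)x^4 - (5300/3)x^3 - 2152x^2 - 1554x - 504
θ ((Δ + θ) ∘ Δ) D f = -672x^6 - 1960x^5 - (11200/3)x^4 - 5300x^3 - 4304x^2 - 1554x
E_{-1} θ ((Δ + θ) ∘ Δ) D f = -672x^6 + 2072x^5 - (12040/3)x^4 + (10420/3)x^3 - 1284x^2 + (958/3)x + 314/3
((3/2)(E_{-1} ∘ θ)) ((Δ + θ) ∘ Δ) D f = -1008x^6 + 3108x^5 - 6020x^4 + 5210x^3 - 1926x^2 + 479x + 157

the result is g(x) = -1008x^6 + 3108x^5 - 6020x^4 + 5210x^3 - 1926x^2 + 479x + 157


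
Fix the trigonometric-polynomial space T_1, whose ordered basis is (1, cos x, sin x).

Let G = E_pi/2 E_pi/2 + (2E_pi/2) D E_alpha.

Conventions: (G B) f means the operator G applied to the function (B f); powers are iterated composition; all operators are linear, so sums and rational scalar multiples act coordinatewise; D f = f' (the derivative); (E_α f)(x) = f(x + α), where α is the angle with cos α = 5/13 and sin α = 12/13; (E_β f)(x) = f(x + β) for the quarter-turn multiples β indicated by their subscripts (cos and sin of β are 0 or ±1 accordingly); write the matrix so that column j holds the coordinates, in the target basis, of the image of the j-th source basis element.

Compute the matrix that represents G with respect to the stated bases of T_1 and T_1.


the matrix is [[1, 0, 0]; [0, -23/13, -24/13]; [0, 24/13, -23/13]] (rows listed top to bottom)

image of 1: 1
image of cos x: -(23/13)cos x + (24/13)sin x
image of sin x: -(24/13)cos x - (23/13)sin x
each image's coordinates form column j of the matrix


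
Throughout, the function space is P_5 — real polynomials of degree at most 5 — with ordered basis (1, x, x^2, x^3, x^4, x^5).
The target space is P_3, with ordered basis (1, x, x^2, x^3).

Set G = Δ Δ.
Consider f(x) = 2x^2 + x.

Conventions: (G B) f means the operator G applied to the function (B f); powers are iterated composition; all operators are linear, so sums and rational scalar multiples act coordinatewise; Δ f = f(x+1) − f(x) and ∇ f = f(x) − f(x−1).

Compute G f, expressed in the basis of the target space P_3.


g(x) = 4

Δ f = 4x + 3
Δ Δ f = 4


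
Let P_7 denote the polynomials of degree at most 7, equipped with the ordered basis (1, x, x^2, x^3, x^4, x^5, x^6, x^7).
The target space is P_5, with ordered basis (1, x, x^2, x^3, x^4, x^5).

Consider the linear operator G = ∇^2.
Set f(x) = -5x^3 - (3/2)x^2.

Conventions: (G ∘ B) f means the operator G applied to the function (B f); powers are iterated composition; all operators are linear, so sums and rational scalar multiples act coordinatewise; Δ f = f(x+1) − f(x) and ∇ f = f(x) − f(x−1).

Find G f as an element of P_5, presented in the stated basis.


∇ f = -15x^2 + 12x - 7/2
∇ ∇ f = -30x + 27

the result is g(x) = -30x + 27


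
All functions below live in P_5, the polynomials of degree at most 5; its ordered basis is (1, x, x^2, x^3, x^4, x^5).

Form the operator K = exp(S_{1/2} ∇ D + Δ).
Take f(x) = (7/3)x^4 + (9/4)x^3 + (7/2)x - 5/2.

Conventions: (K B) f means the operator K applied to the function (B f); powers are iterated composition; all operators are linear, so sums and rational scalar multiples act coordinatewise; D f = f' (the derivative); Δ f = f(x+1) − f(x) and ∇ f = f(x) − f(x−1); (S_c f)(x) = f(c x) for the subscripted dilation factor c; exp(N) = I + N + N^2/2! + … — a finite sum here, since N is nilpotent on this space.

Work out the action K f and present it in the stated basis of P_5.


the image equals g(x) = (7/3)x^4 + (139/12)x^3 + (167/4)x^2 + (929/12)x + 1915/24

order-1 term: (28/3)x^3 + (111/4)x^2 + (53/6)x + 32/3
order-2 term: 14x^2 + (223/4)x + 881/24
order-3 term: (28/3)x + 391/12
order-4 term: 7/3
the series for exp(S_{1/2} ∇ D + Δ) f terminates at order 4
exp(S_{1/2} ∇ D + Δ) f = (7/3)x^4 + (139/12)x^3 + (167/4)x^2 + (929/12)x + 1915/24


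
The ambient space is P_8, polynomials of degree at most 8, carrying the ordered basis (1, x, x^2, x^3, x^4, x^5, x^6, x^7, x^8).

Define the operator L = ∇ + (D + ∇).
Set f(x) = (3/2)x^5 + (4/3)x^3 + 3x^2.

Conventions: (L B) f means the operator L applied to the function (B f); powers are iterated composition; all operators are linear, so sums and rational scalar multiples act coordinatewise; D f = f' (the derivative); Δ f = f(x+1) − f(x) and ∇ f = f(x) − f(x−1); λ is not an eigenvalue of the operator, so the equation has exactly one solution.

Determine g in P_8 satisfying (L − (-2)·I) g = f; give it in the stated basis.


write g with unknown coordinates in the stated basis and equate coefficients in (L − (-2)·I) g = f
solving from the highest basis element down gives g = (3/4)x^5 - (45/8)x^4 + (503/12)x^3 - (1827/8)x^2 + (6697/8)x - 73553/48
check: L g = (45/4)x^4 - (165/2)x^3 + (1839/4)x^2 - (6697/4)x + 73553/24
so L g − (-2)·g = (3/2)x^5 + (4/3)x^3 + 3x^2 = f ✓

the image equals g(x) = (3/4)x^5 - (45/8)x^4 + (503/12)x^3 - (1827/8)x^2 + (6697/8)x - 73553/48


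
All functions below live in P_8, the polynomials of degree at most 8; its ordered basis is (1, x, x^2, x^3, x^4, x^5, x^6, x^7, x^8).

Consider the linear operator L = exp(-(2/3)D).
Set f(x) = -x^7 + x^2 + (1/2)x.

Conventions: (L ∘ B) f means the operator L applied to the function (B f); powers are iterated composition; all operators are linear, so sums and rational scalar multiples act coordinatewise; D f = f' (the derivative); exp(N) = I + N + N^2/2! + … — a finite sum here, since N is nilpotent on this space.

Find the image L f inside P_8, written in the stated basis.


the image equals g(x) = -x^7 + (14/3)x^6 - (28/3)x^5 + (280/27)x^4 - (560/81)x^3 + (305/81)x^2 - (2111/1458)x + 371/2187

order-1 term: (14/3)x^6 - (4/3)x - 1/3
order-2 term: -(28/3)x^5 + 4/9
order-3 term: (280/27)x^4
order-4 term: -(560/81)x^3
order-5 term: (224/81)x^2
order-6 term: -(448/729)x
order-7 term: 128/2187
the series for exp(-(2/3)D) f terminates at order 7
exp(-(2/3)D) f = -x^7 + (14/3)x^6 - (28/3)x^5 + (280/27)x^4 - (560/81)x^3 + (305/81)x^2 - (2111/1458)x + 371/2187


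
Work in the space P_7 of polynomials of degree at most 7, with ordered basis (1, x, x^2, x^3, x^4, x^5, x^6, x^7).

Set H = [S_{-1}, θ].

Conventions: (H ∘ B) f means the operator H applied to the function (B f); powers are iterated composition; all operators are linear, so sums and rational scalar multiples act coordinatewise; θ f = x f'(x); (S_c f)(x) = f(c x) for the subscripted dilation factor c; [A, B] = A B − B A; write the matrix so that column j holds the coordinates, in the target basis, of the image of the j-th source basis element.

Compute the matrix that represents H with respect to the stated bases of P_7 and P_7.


image of 1: 0
image of x: 0
image of x^2: 0
image of x^3: 0
image of x^4: 0
image of x^5: 0
image of x^6: 0
image of x^7: 0
each image's coordinates form column j of the matrix

the matrix is [[0, 0, 0, 0, 0, 0, 0, 0]; [0, 0, 0, 0, 0, 0, 0, 0]; [0, 0, 0, 0, 0, 0, 0, 0]; [0, 0, 0, 0, 0, 0, 0, 0]; [0, 0, 0, 0, 0, 0, 0, 0]; [0, 0, 0, 0, 0, 0, 0, 0]; [0, 0, 0, 0, 0, 0, 0, 0]; [0, 0, 0, 0, 0, 0, 0, 0]] (rows listed top to bottom)


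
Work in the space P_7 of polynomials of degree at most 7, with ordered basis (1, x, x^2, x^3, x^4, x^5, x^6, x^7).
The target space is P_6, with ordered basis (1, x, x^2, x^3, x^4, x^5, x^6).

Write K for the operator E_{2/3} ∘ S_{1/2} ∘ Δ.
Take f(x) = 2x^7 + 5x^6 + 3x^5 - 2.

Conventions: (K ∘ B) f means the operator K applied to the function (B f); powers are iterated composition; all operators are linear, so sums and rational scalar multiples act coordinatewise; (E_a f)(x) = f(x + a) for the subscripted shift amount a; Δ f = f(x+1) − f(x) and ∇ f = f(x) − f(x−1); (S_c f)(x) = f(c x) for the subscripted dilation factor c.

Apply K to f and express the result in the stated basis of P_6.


Δ f = 14x^6 + 72x^5 + 160x^4 + 200x^3 + 147x^2 + 59x + 10
S_{1/2} Δ f = (7/32)x^6 + (9/4)x^5 + 10x^4 + 25x^3 + (147/4)x^2 + (59/2)x + 10
E_{2/3} (S_{1/2} ∘ Δ) f = (7/32)x^6 + (25/8)x^5 + (455/24)x^4 + (1700/27)x^3 + (13039/108)x^2 + (20425/162)x + 40604/729

g(x) = (7/32)x^6 + (25/8)x^5 + (455/24)x^4 + (1700/27)x^3 + (13039/108)x^2 + (20425/162)x + 40604/729


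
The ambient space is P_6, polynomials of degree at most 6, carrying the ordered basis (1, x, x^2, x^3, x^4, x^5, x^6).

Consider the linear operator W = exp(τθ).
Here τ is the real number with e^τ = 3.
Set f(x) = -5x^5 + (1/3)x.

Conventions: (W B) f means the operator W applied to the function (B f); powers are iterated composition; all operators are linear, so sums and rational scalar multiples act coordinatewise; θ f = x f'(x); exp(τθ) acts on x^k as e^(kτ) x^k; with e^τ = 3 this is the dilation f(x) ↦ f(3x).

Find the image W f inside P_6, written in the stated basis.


exp(τθ) x^k = e^(kτ) x^k; with e^τ = 3 this sends x^k to 3^k x^k
x ↦ 3 x
x^5 ↦ 243 x^5
applying this coordinatewise to f: exp(τθ) f = -1215x^5 + x

the image equals g(x) = -1215x^5 + x


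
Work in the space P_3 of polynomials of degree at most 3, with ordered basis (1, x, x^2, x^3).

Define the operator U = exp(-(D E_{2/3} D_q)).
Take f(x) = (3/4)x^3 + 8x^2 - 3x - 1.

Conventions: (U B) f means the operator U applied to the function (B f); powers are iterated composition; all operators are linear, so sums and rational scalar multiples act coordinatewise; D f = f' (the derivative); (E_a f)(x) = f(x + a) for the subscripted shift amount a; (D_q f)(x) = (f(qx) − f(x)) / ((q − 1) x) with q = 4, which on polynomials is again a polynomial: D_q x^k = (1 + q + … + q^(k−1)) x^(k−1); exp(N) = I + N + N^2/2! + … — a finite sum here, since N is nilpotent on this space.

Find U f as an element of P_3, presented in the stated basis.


order-1 term: -(63/2)x - 61
the series for exp(-(D E_{2/3} D_q)) f terminates at order 1
exp(-(D E_{2/3} D_q)) f = (3/4)x^3 + 8x^2 - (69/2)x - 62

g(x) = (3/4)x^3 + 8x^2 - (69/2)x - 62


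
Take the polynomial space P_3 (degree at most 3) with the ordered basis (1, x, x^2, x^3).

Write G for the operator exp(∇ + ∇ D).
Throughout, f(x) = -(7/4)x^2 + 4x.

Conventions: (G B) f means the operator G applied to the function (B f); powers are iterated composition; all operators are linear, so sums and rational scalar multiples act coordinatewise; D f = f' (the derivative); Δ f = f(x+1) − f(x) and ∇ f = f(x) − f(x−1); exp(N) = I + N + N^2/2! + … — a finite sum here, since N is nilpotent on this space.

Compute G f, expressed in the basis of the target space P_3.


order-1 term: -(7/2)x + 9/4
order-2 term: -7/4
the series for exp(∇ + ∇ D) f terminates at order 2
exp(∇ + ∇ D) f = -(7/4)x^2 + (1/2)x + 1/2

the result is g(x) = -(7/4)x^2 + (1/2)x + 1/2


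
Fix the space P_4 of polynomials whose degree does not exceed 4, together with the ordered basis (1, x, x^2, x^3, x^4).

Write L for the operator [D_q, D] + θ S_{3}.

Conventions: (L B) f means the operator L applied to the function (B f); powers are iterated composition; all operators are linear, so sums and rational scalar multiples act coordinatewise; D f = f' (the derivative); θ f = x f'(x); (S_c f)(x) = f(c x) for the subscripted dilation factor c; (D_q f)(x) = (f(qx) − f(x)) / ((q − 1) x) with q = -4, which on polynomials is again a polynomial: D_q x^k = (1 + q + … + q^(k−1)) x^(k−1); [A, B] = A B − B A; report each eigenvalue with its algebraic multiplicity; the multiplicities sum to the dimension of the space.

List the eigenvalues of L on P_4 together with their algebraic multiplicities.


λ = 0 (multiplicity 1), λ = 3 (multiplicity 1), λ = 18 (multiplicity 1), λ = 81 (multiplicity 1), λ = 324 (multiplicity 1)

image of 1: 0
image of x: 3x
image of x^2: 18x^2 + 5
image of x^3: 81x^3 - 35x
image of x^4: 324x^4 + 205x^2
the matrix is upper triangular; its diagonal is (0, 3, 18, 81, 324)
for a triangular matrix the eigenvalues are the diagonal entries, with algebraic multiplicity their repetition count


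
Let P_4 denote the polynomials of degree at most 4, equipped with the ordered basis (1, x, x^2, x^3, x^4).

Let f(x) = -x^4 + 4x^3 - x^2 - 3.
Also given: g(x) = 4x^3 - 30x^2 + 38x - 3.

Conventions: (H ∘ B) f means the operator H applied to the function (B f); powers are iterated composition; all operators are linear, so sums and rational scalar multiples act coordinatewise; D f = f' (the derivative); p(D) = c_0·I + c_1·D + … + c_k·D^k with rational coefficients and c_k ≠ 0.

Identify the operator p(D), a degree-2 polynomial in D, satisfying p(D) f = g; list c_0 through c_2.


D^0 f = -x^4 + 4x^3 - x^2 - 3
D^1 f = -4x^3 + 12x^2 - 2x
D^2 f = -12x^2 + 24x - 2
matching coefficients of g against c_0 f + c_1 Df + … from the top degree down determines the c_i
solution: c_0 = 0, c_1 = -1, c_2 = 3/2

p(D) = -D + (3/2)·D^2, i.e. c_0 = 0, c_1 = -1, c_2 = 3/2


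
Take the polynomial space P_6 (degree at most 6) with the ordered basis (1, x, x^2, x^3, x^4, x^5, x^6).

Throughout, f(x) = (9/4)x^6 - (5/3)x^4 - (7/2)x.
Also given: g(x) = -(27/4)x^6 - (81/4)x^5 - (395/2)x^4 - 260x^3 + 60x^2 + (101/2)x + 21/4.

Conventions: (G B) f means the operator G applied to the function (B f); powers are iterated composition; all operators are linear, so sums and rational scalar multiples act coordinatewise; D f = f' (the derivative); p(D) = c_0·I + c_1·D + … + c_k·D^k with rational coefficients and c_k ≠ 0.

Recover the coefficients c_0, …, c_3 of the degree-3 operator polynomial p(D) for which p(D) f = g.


D^0 f = (9/4)x^6 - (5/3)x^4 - (7/2)x
D^1 f = (27/2)x^5 - (20/3)x^3 - 7/2
D^2 f = (135/2)x^4 - 20x^2
D^3 f = 270x^3 - 40x
matching coefficients of g against c_0 f + c_1 Df + … from the top degree down determines the c_i
solution: c_0 = -3, c_1 = -3/2, c_2 = -3, c_3 = -1

p(D) = -3·I − (3/2)·D − 3·D^2 − D^3, i.e. c_0 = -3, c_1 = -3/2, c_2 = -3, c_3 = -1


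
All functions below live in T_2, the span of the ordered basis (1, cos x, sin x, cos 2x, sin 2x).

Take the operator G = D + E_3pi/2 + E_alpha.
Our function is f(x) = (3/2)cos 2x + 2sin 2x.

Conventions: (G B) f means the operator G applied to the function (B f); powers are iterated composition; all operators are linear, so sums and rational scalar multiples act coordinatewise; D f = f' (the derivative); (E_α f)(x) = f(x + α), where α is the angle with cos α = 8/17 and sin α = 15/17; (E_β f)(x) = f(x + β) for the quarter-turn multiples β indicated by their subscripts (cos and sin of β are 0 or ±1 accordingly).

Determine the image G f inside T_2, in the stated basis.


D f = 4cos 2x - 3sin 2x
E_3pi/2 f = -(3/2)cos 2x - 2sin 2x
E_alpha f = (477/578)cos 2x - (682/289)sin 2x
(D + E_3pi/2 + E_alpha) f = (961/289)cos 2x - (2127/289)sin 2x

g(x) = (961/289)cos 2x - (2127/289)sin 2x


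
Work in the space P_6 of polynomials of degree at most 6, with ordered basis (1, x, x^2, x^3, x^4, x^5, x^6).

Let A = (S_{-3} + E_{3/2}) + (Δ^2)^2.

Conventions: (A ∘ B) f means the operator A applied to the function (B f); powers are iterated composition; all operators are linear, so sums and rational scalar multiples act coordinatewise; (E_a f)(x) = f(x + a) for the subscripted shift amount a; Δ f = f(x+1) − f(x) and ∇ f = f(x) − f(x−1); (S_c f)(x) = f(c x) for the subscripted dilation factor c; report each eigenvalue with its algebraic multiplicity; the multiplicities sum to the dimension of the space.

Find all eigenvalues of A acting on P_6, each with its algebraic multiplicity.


image of 1: 2
image of x: -2x + 3/2
image of x^2: 10x^2 + 3x + 9/4
image of x^3: -26x^3 + (9/2)x^2 + (27/4)x + 27/8
image of x^4: 82x^4 + 6x^3 + (27/2)x^2 + (27/2)x + 465/16
image of x^5: -242x^5 + (15/2)x^4 + (45/2)x^3 + (135/4)x^2 + (2325/16)x + 7923/32
image of x^6: 730x^6 + 9x^5 + (135/4)x^4 + (135/2)x^3 + (6975/16)x^2 + (23769/16)x + 100569/64
the matrix is upper triangular; its diagonal is (2, -2, 10, -26, 82, -242, 730)
for a triangular matrix the eigenvalues are the diagonal entries, with algebraic multiplicity their repetition count

λ = -242 (multiplicity 1), λ = -26 (multiplicity 1), λ = -2 (multiplicity 1), λ = 2 (multiplicity 1), λ = 10 (multiplicity 1), λ = 82 (multiplicity 1), λ = 730 (multiplicity 1)


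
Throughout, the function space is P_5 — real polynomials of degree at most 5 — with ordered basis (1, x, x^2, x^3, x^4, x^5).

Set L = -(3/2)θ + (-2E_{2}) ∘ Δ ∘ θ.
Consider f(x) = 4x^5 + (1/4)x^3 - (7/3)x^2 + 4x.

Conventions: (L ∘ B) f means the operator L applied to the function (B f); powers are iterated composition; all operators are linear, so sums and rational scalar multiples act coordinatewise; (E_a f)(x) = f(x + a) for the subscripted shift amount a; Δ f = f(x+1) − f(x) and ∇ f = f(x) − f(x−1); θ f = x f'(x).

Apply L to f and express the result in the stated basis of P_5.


the image equals g(x) = -30x^5 - 200x^4 - (16009/8)x^3 - (15195/2)x^2 - (78059/6)x - 50579/6

θ f = 20x^5 + (3/4)x^3 - (14/3)x^2 + 4x
(-(3/2)θ) f = -30x^5 - (9/8)x^3 + 7x^2 - 6x
θ f = 20x^5 + (3/4)x^3 - (14/3)x^2 + 4x
Δ θ f = 100x^4 + 200x^3 + (809/4)x^2 + (1115/12)x + 241/12
E_{2} (Δ ∘ θ) f = 100x^4 + 1000x^3 + (15209/4)x^2 + (78023/12)x + 50579/12
(-2E_{2}) (Δ ∘ θ) f = -200x^4 - 2000x^3 - (15209/2)x^2 - (78023/6)x - 50579/6
(-(3/2)θ + (-2E_{2}) ∘ Δ ∘ θ) f = -30x^5 - 200x^4 - (16009/8)x^3 - (15195/2)x^2 - (78059/6)x - 50579/6


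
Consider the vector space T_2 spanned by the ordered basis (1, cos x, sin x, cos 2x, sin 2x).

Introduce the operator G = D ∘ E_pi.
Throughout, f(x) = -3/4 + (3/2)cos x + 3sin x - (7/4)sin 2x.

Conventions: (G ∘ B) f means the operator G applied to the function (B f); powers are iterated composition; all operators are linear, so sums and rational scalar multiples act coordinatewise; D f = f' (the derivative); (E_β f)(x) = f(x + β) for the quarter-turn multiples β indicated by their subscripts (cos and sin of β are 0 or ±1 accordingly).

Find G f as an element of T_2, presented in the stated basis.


E_pi f = -3/4 - (3/2)cos x - 3sin x - (7/4)sin 2x
D E_pi f = -3cos x + (3/2)sin x - (7/2)cos 2x

the result is g(x) = -3cos x + (3/2)sin x - (7/2)cos 2x


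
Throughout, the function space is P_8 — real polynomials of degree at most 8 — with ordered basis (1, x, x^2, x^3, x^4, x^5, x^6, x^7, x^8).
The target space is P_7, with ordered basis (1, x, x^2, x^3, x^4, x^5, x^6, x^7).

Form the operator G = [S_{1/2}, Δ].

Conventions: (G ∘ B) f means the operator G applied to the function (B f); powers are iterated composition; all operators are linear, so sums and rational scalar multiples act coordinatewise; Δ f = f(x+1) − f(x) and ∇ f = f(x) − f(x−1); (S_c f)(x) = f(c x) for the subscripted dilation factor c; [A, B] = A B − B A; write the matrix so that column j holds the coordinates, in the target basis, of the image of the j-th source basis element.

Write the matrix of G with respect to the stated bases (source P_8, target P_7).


image of 1: 0
image of x: 1/2
image of x^2: (1/2)x + 3/4
image of x^3: (3/8)x^2 + (9/8)x + 7/8
image of x^4: (1/4)x^3 + (9/8)x^2 + (7/4)x + 15/16
image of x^5: (5/32)x^4 + (15/16)x^3 + (35/16)x^2 + (75/32)x + 31/32
image of x^6: (3/32)x^5 + (45/64)x^4 + (35/16)x^3 + (225/64)x^2 + (93/32)x + 63/64
image of x^7: (7/128)x^6 + (63/128)x^5 + (245/128)x^4 + (525/128)x^3 + (651/128)x^2 + (441/128)x + 127/128
image of x^8: (1/32)x^7 + (21/64)x^6 + (49/32)x^5 + (525/128)x^4 + (217/32)x^3 + (441/64)x^2 + (127/32)x + 255/256
each image's coordinates form column j of the matrix

the matrix is [[0, 1/2, 3/4, 7/8, 15/16, 31/32, 63/64, 127/128, 255/256]; [0, 0, 1/2, 9/8, 7/4, 75/32, 93/32, 441/128, 127/32]; [0, 0, 0, 3/8, 9/8, 35/16, 225/64, 651/128, 441/64]; [0, 0, 0, 0, 1/4, 15/16, 35/16, 525/128, 217/32]; [0, 0, 0, 0, 0, 5/32, 45/64, 245/128, 525/128]; [0, 0, 0, 0, 0, 0, 3/32, 63/128, 49/32]; [0, 0, 0, 0, 0, 0, 0, 7/128, 21/64]; [0, 0, 0, 0, 0, 0, 0, 0, 1/32]] (rows listed top to bottom)


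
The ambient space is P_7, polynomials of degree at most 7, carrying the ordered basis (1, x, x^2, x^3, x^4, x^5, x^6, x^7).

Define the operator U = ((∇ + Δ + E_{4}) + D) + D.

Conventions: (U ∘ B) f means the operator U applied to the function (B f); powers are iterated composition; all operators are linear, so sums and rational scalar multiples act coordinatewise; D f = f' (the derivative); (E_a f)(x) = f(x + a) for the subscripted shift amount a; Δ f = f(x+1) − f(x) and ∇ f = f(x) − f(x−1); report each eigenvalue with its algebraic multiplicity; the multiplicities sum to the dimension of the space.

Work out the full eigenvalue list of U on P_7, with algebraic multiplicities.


image of 1: 1
image of x: x + 8
image of x^2: x^2 + 16x + 16
image of x^3: x^3 + 24x^2 + 48x + 66
image of x^4: x^4 + 32x^3 + 96x^2 + 264x + 256
image of x^5: x^5 + 40x^4 + 160x^3 + 660x^2 + 1280x + 1026
image of x^6: x^6 + 48x^5 + 240x^4 + 1320x^3 + 3840x^2 + 6156x + 4096
image of x^7: x^7 + 56x^6 + 336x^5 + 2310x^4 + 8960x^3 + 21546x^2 + 28672x + 16386
the matrix is upper triangular; its diagonal is (1, 1, 1, 1, 1, 1, 1, 1)
for a triangular matrix the eigenvalues are the diagonal entries, with algebraic multiplicity their repetition count

λ = 1 (multiplicity 8)


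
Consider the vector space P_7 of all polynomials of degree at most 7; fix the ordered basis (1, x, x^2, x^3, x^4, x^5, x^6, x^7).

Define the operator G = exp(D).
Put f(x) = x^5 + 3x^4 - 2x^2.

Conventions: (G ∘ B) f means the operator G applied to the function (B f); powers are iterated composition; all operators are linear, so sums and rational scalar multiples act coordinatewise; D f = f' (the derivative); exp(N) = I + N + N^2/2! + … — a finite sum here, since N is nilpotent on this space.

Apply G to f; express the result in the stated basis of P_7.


order-1 term: 5x^4 + 12x^3 - 4x
order-2 term: 10x^3 + 18x^2 - 2
order-3 term: 10x^2 + 12x
order-4 term: 5x + 3
order-5 term: 1
the series for exp(D) f terminates at order 5
exp(D) f = x^5 + 8x^4 + 22x^3 + 26x^2 + 13x + 2

the result is g(x) = x^5 + 8x^4 + 22x^3 + 26x^2 + 13x + 2


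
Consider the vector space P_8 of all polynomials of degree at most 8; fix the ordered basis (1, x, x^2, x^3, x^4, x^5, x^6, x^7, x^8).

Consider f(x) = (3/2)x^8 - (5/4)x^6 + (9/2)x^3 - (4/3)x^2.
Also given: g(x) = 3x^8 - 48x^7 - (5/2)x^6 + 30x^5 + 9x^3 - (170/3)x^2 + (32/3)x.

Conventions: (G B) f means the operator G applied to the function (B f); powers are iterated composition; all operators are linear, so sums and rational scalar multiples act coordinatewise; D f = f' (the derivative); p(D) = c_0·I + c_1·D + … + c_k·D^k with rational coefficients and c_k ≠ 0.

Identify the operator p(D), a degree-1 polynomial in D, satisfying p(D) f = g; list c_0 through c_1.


D^0 f = (3/2)x^8 - (5/4)x^6 + (9/2)x^3 - (4/3)x^2
D^1 f = 12x^7 - (15/2)x^5 + (27/2)x^2 - (8/3)x
matching coefficients of g against c_0 f + c_1 Df + … from the top degree down determines the c_i
solution: c_0 = 2, c_1 = -4

c_0 = 2, c_1 = -4


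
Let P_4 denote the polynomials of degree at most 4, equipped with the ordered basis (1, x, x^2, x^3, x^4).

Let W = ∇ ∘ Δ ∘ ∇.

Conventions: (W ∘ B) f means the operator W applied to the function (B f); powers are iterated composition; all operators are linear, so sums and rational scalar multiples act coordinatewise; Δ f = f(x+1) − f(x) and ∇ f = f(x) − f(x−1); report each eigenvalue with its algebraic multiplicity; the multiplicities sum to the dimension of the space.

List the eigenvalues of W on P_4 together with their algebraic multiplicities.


λ = 0 (multiplicity 5)

image of 1: 0
image of x: 0
image of x^2: 0
image of x^3: 6
image of x^4: 24x - 12
the matrix is upper triangular; its diagonal is (0, 0, 0, 0, 0)
for a triangular matrix the eigenvalues are the diagonal entries, with algebraic multiplicity their repetition count


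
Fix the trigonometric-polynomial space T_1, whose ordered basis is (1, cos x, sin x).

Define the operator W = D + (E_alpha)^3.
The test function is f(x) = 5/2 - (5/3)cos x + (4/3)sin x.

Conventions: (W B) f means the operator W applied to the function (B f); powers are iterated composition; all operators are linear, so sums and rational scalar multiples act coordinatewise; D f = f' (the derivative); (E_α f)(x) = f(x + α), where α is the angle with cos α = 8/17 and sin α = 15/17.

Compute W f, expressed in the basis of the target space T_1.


the image equals g(x) = 5/2 + (42112/14739)cos x + (846/4913)sin x

D f = (4/3)cos x + (5/3)sin x
E_alpha f = 5/2 + (20/51)cos x + (107/51)sin x
E_alpha E_alpha f = 5/2 + (1765/867)cos x + (556/867)sin x
E_alpha E_alpha E_alpha f = 5/2 + (22460/14739)cos x - (22027/14739)sin x
(D + (E_alpha)^3) f = 5/2 + (42112/14739)cos x + (846/4913)sin x


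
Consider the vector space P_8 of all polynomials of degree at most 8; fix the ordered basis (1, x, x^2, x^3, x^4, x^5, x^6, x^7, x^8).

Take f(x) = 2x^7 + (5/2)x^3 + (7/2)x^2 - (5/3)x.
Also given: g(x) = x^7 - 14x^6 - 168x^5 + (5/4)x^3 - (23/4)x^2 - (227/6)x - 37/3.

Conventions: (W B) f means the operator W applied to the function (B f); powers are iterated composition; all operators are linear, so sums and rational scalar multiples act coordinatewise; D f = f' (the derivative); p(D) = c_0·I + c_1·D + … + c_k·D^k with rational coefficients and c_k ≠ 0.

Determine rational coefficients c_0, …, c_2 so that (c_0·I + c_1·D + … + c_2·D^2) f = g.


D^0 f = 2x^7 + (5/2)x^3 + (7/2)x^2 - (5/3)x
D^1 f = 14x^6 + (15/2)x^2 + 7x - 5/3
D^2 f = 84x^5 + 15x + 7
matching coefficients of g against c_0 f + c_1 Df + … from the top degree down determines the c_i
solution: c_0 = 1/2, c_1 = -1, c_2 = -2

p(D) = (1/2)·I − D − 2·D^2, i.e. c_0 = 1/2, c_1 = -1, c_2 = -2


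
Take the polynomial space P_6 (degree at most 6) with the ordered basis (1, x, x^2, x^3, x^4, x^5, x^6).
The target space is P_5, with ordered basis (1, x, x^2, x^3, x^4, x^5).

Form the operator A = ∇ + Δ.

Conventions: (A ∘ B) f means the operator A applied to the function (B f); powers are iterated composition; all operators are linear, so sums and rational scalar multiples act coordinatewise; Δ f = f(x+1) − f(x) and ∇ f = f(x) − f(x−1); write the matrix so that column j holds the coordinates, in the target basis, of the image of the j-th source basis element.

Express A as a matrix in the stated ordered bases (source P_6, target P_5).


the matrix is [[0, 2, 0, 2, 0, 2, 0]; [0, 0, 4, 0, 8, 0, 12]; [0, 0, 0, 6, 0, 20, 0]; [0, 0, 0, 0, 8, 0, 40]; [0, 0, 0, 0, 0, 10, 0]; [0, 0, 0, 0, 0, 0, 12]] (rows listed top to bottom)

image of 1: 0
image of x: 2
image of x^2: 4x
image of x^3: 6x^2 + 2
image of x^4: 8x^3 + 8x
image of x^5: 10x^4 + 20x^2 + 2
image of x^6: 12x^5 + 40x^3 + 12x
each image's coordinates form column j of the matrix


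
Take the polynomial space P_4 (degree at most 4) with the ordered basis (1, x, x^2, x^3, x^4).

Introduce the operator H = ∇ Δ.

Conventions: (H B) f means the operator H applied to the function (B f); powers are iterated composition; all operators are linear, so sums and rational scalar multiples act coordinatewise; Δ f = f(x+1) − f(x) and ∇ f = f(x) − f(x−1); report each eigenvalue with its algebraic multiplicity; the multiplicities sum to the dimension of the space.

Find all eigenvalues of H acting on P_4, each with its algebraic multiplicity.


image of 1: 0
image of x: 0
image of x^2: 2
image of x^3: 6x
image of x^4: 12x^2 + 2
the matrix is upper triangular; its diagonal is (0, 0, 0, 0, 0)
for a triangular matrix the eigenvalues are the diagonal entries, with algebraic multiplicity their repetition count

λ = 0 (multiplicity 5)


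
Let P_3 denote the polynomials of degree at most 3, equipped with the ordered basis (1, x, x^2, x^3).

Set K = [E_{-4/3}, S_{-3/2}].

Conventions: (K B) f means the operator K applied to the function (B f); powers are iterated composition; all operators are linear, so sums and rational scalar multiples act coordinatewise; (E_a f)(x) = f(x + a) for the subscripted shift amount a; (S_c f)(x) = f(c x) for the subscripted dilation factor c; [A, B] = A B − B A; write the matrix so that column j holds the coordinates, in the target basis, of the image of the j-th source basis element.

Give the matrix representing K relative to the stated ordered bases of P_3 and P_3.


the matrix is [[0, 10/3, 20/9, 280/27]; [0, 0, -10, -10]; [0, 0, 0, 45/2]; [0, 0, 0, 0]] (rows listed top to bottom)

image of 1: 0
image of x: 10/3
image of x^2: -10x + 20/9
image of x^3: (45/2)x^2 - 10x + 280/27
each image's coordinates form column j of the matrix
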